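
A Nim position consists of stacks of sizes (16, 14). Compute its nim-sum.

30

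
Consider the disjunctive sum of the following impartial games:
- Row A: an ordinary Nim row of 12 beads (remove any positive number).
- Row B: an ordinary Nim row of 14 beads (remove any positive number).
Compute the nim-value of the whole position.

Row A is a plain Nim row of size 12, so its Grundy value is 12.
Row B is a plain Nim row of size 14, so its Grundy value is 14.
The value of a disjunctive sum is the nim-sum of the parts.
Combined value = 12 ⊕ 14 = 2.

2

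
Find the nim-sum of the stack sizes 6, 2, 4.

Nim-sum: 6 XOR 2 XOR 4 = 0.

0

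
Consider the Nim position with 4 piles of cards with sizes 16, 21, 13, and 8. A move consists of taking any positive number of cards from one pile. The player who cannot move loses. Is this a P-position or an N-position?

Compute the nim-sum pairwise:
16 XOR 21 = 5
5 XOR 13 = 8
8 XOR 8 = 0
The nim-sum is 0, so this is a P-position: the player to move is in a losing position under optimal play.

P-position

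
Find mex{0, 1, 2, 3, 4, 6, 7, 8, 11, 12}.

The values 0, 1, 2, 3, 4 are all present; 5 is the first non-negative integer missing from the set.

5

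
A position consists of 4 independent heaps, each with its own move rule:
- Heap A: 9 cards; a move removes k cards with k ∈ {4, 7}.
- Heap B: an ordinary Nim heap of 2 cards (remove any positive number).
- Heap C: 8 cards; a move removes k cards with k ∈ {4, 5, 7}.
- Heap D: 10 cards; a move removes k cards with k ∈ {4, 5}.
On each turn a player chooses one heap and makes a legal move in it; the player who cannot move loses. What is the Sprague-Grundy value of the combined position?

2

Grundy values for heap A (subtraction set {4, 7}):
k:     0  1  2  3  4  5  6  7  8  9
g(k):  0  0  0  0  1  1  1  1  2  2
So g(9) = 2.
Heap B is a plain Nim heap of size 2, so its Grundy value is 2.
Grundy values for heap C (subtraction set {4, 5, 7}):
g(0) = mex{} = 0
g(1) = mex{} = 0
g(2) = mex{} = 0
g(3) = mex{} = 0
g(4) = mex{0} = 1
g(5) = mex{0} = 1
g(6) = mex{0} = 1
g(7) = mex{0} = 1
g(8) = mex{0,1} = 2
So g(8) = 2.
Build the Grundy sequence for heap D with g(k) = mex{g(k−s) : s ∈ {4, 5}, s ≤ k}:
g(0) = mex{} = 0
g(1) = mex{} = 0
g(2) = mex{} = 0
g(3) = mex{} = 0
g(4) = mex{0} = 1
g(5) = mex{0} = 1
g(6) = mex{0} = 1
g(7) = mex{0} = 1
g(8) = mex{0,1} = 2
g(9) = mex{1} = 0
g(10) = mex{1} = 0
So g(10) = 0.
By the Sprague-Grundy theorem, the Grundy value of a sum of independent games is the XOR of the component values.
Combined value = 2 ⊕ 2 ⊕ 2 ⊕ 0 = 2.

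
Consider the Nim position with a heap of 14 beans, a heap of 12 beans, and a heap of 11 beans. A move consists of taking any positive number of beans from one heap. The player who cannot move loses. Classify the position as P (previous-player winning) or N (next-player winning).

Nim-sum: 14 ^ 12 ^ 11 = 9.
The nim-sum is 9 ≠ 0, so this is an N-position: the player to move can win.

N-position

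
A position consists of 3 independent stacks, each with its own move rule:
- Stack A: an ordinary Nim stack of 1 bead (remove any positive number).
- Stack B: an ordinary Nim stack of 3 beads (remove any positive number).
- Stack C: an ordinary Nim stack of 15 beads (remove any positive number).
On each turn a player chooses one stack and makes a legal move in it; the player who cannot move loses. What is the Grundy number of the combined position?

Stack A is a plain Nim stack of size 1, so its Grundy value is 1.
Stack B is a plain Nim stack of size 3, so its Grundy value is 3.
Stack C is a plain Nim stack of size 15, so its Grundy value is 15.
By the Sprague-Grundy theorem, the Grundy value of a sum of independent games is the XOR of the component values.
Combined value = 1 XOR 3 XOR 15 = 13.

13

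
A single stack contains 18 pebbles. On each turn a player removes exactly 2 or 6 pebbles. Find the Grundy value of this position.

1

Grundy values for subtraction set {2, 6}:
k:     0  1  2  3  4  5  6  7  8  9 10 11 12 13 14 15 16 17 18
g(k):  0  0  1  1  0  0  1  1  0  0  1  1  0  0  1  1  0  0  1
So g(18) = 1.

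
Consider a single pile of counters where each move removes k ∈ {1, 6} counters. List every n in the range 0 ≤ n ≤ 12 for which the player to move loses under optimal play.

0, 2, 4, 7, 9, 11

Build the Grundy sequence with g(k) = mex{g(k−s) : s ∈ {1, 6}, s ≤ k}:
k:     0  1  2  3  4  5  6  7  8  9 10 11 12
g(k):  0  1  0  1  0  1  2  0  1  0  1  0  1
The P-positions (g = 0) in 0..12 are 0, 2, 4, 7, 9, 11.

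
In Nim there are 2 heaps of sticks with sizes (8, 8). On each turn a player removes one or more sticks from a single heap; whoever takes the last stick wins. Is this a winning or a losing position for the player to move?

Losing position

Compute the nim-sum pairwise:
8 ^ 8 = 0
The nim-sum is 0, so this is a P-position: the player to move is in a losing position under optimal play.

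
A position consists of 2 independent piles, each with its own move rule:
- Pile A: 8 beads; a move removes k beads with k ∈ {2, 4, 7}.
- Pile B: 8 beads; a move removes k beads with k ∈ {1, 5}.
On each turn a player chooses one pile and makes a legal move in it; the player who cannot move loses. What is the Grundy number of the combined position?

1

Build the Grundy sequence for pile A with g(k) = mex{g(k−s) : s ∈ {2, 4, 7}, s ≤ k}:
k:     0  1  2  3  4  5  6  7  8
g(k):  0  0  1  1  2  2  0  3  1
So g(8) = 1.
For pile B, compute g(0), g(1), … with moves {1, 5}:
k:     0  1  2  3  4  5  6  7  8
g(k):  0  1  0  1  0  1  0  1  0
So g(8) = 0.
By the Sprague-Grundy theorem, the Grundy value of a sum of independent games is the XOR of the component values.
Combined value = 1 ⊕ 0 = 1.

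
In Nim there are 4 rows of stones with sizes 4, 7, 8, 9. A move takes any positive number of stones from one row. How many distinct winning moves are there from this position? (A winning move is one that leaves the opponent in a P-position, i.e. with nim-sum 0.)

Nim-sum: 4 ⊕ 7 ⊕ 8 ⊕ 9 = 2.
The overall nim-sum is X = 2. A row of size p has a winning move iff p XOR X < p (reduce it to p XOR X).
  4: 4 XOR 2 = 6 ≥ 4 — no move.
  7: 7 XOR 2 = 5 < 7 — winning move (to 5).
  8: 8 XOR 2 = 10 ≥ 8 — no move.
  9: 9 XOR 2 = 11 ≥ 9 — no move.
That gives 1 winning move.

1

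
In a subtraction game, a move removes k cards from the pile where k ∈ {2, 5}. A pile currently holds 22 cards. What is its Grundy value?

0

Build the Grundy sequence with g(k) = mex{g(k−s) : s ∈ {2, 5}, s ≤ k}:
k:     0  1  2  3  4  5  6  7  8  9 10 11 12 13 14 15 16 17 18 19 20 21 22
g(k):  0  0  1  1  0  2  1  0  0  1  1  0  2  1  0  0  1  1  0  2  1  0  0
So g(22) = 0.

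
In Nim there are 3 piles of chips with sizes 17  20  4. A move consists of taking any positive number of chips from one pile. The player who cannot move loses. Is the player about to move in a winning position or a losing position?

Winning position

Nim-sum: 17 ⊕ 20 ⊕ 4 = 1.
The nim-sum is 1 ≠ 0, so this is an N-position: the player to move can win.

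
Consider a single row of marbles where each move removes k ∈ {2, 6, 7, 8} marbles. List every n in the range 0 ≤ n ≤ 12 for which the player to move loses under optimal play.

0, 1, 4, 5

Grundy values for subtraction set {2, 6, 7, 8}:
k:     0  1  2  3  4  5  6  7  8  9 10 11 12
g(k):  0  0  1  1  0  0  1  1  2  2  3  3  2
The P-positions (g = 0) in 0..12 are 0, 1, 4, 5.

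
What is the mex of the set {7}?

0 is not in the set, so the mex is 0.

0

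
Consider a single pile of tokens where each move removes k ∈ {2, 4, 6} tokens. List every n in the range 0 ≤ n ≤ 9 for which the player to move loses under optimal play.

0, 1, 8, 9

Build the Grundy sequence with g(k) = mex{g(k−s) : s ∈ {2, 4, 6}, s ≤ k}:
k:     0  1  2  3  4  5  6  7  8  9
g(k):  0  0  1  1  2  2  3  3  0  0
The P-positions (g = 0) in 0..9 are 0, 1, 8, 9.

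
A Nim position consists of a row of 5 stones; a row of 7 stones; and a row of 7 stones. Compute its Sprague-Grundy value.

5

Nim-sum: 5 ⊕ 7 ⊕ 7 = 5.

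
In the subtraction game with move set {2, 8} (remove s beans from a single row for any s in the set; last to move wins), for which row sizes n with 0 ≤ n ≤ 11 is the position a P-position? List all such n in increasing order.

0, 1, 4, 5, 10, 11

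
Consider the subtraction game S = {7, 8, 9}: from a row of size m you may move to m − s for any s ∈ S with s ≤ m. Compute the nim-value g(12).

1

Grundy values for subtraction set {7, 8, 9}:
g(0) = mex{} = 0
g(1) = mex{} = 0
g(2) = mex{} = 0
g(3) = mex{} = 0
g(4) = mex{} = 0
g(5) = mex{} = 0
g(6) = mex{} = 0
g(7) = mex{0} = 1
g(8) = mex{0} = 1
g(9) = mex{0} = 1
g(10) = mex{0} = 1
g(11) = mex{0} = 1
g(12) = mex{0} = 1
So g(12) = 1.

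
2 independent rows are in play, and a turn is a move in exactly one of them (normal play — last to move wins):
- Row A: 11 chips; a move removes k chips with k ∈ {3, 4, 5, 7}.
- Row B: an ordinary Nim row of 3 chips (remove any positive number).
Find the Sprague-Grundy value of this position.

3

Build the Grundy sequence for row A with g(k) = mex{g(k−s) : s ∈ {3, 4, 5, 7}, s ≤ k}:
g(0) = mex{} = 0
g(1) = mex{} = 0
g(2) = mex{} = 0
g(3) = mex{0} = 1
g(4) = mex{0} = 1
g(5) = mex{0} = 1
g(6) = mex{0,1} = 2
g(7) = mex{0,1} = 2
g(8) = mex{0,1} = 2
g(9) = mex{0,1,2} = 3
g(10) = mex{1,2} = 0
g(11) = mex{1,2} = 0
So g(11) = 0.
Row B is a plain Nim row of size 3, so its Grundy value is 3.
By the Sprague-Grundy theorem, the Grundy value of a sum of independent games is the XOR of the component values.
Combined value = 0 XOR 3 = 3.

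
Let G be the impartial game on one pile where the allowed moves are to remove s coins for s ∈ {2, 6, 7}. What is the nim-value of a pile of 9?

0

Grundy values for subtraction set {2, 6, 7}:
k:     0  1  2  3  4  5  6  7  8  9
g(k):  0  0  1  1  0  0  1  1  2  0
So g(9) = 0.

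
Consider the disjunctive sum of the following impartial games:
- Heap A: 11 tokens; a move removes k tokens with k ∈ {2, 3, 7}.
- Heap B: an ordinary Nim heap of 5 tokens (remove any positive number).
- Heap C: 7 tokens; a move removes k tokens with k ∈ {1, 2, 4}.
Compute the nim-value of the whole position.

4

For heap A, compute g(0), g(1), … with moves {2, 3, 7}:
g(0) = mex{} = 0
g(1) = mex{} = 0
g(2) = mex{0} = 1
g(3) = mex{0} = 1
g(4) = mex{0,1} = 2
g(5) = mex{1} = 0
g(6) = mex{1,2} = 0
g(7) = mex{0,2} = 1
g(8) = mex{0} = 1
g(9) = mex{0,1} = 2
g(10) = mex{1} = 0
g(11) = mex{1,2} = 0
So g(11) = 0.
Heap B is a plain Nim heap of size 5, so its Grundy value is 5.
Build the Grundy sequence for heap C with g(k) = mex{g(k−s) : s ∈ {1, 2, 4}, s ≤ k}:
g(0) = mex{} = 0
g(1) = mex{0} = 1
g(2) = mex{0,1} = 2
g(3) = mex{1,2} = 0
g(4) = mex{0,2} = 1
g(5) = mex{0,1} = 2
g(6) = mex{1,2} = 0
g(7) = mex{0,2} = 1
So g(7) = 1.
The value of a disjunctive sum is the nim-sum of the parts.
Combined value = 0 ⊕ 5 ⊕ 1 = 4.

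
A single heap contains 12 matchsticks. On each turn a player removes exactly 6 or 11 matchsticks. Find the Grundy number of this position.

Compute g(0), g(1), … for moves {6, 11}:
g(0) = mex{} = 0
g(1) = mex{} = 0
g(2) = mex{} = 0
g(3) = mex{} = 0
g(4) = mex{} = 0
g(5) = mex{} = 0
g(6) = mex{0} = 1
g(7) = mex{0} = 1
g(8) = mex{0} = 1
g(9) = mex{0} = 1
g(10) = mex{0} = 1
g(11) = mex{0} = 1
g(12) = mex{0,1} = 2
So g(12) = 2.

2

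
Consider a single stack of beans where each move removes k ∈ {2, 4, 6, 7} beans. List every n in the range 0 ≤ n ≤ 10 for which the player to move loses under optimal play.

0, 1, 9, 10

Grundy values for subtraction set {2, 4, 6, 7}:
g(0) = mex{} = 0
g(1) = mex{} = 0
g(2) = mex{0} = 1
g(3) = mex{0} = 1
g(4) = mex{0,1} = 2
g(5) = mex{0,1} = 2
g(6) = mex{0,1,2} = 3
g(7) = mex{0,1,2} = 3
g(8) = mex{0,1,2,3} = 4
g(9) = mex{1,2,3} = 0
g(10) = mex{1,2,3,4} = 0
The P-positions (g = 0) in 0..10 are 0, 1, 9, 10.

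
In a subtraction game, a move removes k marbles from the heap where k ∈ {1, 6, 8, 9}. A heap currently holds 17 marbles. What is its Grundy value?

0

Grundy values for subtraction set {1, 6, 8, 9}:
k:     0  1  2  3  4  5  6  7  8  9 10 11 12 13 14 15 16 17
g(k):  0  1  0  1  0  1  2  0  1  2  3  2  3  2  0  1  2  0
So g(17) = 0.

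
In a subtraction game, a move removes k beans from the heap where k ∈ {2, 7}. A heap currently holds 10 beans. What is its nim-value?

0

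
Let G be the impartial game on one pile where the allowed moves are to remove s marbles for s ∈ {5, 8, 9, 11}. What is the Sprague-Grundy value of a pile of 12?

Build the Grundy sequence with g(k) = mex{g(k−s) : s ∈ {5, 8, 9, 11}, s ≤ k}:
g(0) = mex{} = 0
g(1) = mex{} = 0
g(2) = mex{} = 0
g(3) = mex{} = 0
g(4) = mex{} = 0
g(5) = mex{0} = 1
g(6) = mex{0} = 1
g(7) = mex{0} = 1
g(8) = mex{0} = 1
g(9) = mex{0} = 1
g(10) = mex{0,1} = 2
g(11) = mex{0,1} = 2
g(12) = mex{0,1} = 2
So g(12) = 2.

2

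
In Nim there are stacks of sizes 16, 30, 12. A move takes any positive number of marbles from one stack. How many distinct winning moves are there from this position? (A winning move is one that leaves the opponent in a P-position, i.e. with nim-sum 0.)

1

Compute the nim-sum pairwise:
16 XOR 30 = 14
14 XOR 12 = 2
The overall nim-sum is X = 2. A stack of size p has a winning move iff p XOR X < p (reduce it to p XOR X).
  16: 16 XOR 2 = 18 ≥ 16 — no move.
  30: 30 XOR 2 = 28 < 30 — winning move (to 28).
  12: 12 XOR 2 = 14 ≥ 12 — no move.
That gives 1 winning move.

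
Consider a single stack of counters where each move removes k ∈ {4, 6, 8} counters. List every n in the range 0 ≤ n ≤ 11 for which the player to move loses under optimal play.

Compute g(0), g(1), … for moves {4, 6, 8}:
k:     0  1  2  3  4  5  6  7  8  9 10 11
g(k):  0  0  0  0  1  1  1  1  2  2  2  2
The P-positions (g = 0) in 0..11 are 0, 1, 2, 3.

0, 1, 2, 3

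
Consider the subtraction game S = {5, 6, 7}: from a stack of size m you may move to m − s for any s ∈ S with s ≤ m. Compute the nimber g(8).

Build the Grundy sequence with g(k) = mex{g(k−s) : s ∈ {5, 6, 7}, s ≤ k}:
k:     0  1  2  3  4  5  6  7  8
g(k):  0  0  0  0  0  1  1  1  1
So g(8) = 1.

1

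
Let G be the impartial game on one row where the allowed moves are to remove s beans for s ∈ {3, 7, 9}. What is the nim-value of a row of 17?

1

Compute g(0), g(1), … for moves {3, 7, 9}:
k:     0  1  2  3  4  5  6  7  8  9 10 11 12 13 14 15 16 17
g(k):  0  0  0  1  1  1  0  2  2  1  3  3  0  2  0  1  0  1
So g(17) = 1.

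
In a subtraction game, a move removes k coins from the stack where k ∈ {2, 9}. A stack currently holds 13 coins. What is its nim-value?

1

Grundy values for subtraction set {2, 9}:
g(0) = mex{} = 0
g(1) = mex{} = 0
g(2) = mex{0} = 1
g(3) = mex{0} = 1
g(4) = mex{1} = 0
g(5) = mex{1} = 0
g(6) = mex{0} = 1
g(7) = mex{0} = 1
g(8) = mex{1} = 0
g(9) = mex{0,1} = 2
g(10) = mex{0} = 1
g(11) = mex{1,2} = 0
g(12) = mex{1} = 0
g(13) = mex{0} = 1
So g(13) = 1.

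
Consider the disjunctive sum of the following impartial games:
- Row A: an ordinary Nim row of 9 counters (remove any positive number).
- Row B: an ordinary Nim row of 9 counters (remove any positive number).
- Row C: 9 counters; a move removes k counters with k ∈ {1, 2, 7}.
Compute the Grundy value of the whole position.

0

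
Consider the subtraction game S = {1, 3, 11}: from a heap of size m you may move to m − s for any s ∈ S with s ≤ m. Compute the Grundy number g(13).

1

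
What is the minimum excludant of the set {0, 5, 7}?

1

0 is in the set but 1 is not, so the mex is 1.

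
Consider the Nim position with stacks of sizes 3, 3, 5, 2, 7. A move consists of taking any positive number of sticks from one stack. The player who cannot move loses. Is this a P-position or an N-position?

Compute the nim-sum pairwise:
3 ⊕ 3 = 0
0 ⊕ 5 = 5
5 ⊕ 2 = 7
7 ⊕ 7 = 0
The nim-sum is 0, so this is a P-position: the player to move is in a losing position under optimal play.

P-position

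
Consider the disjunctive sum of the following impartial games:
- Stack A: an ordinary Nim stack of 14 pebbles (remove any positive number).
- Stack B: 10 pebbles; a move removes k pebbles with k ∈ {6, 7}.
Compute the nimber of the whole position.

15

Stack A is a plain Nim stack of size 14, so its Grundy value is 14.
Build the Grundy sequence for stack B with g(k) = mex{g(k−s) : s ∈ {6, 7}, s ≤ k}:
k:     0  1  2  3  4  5  6  7  8  9 10
g(k):  0  0  0  0  0  0  1  1  1  1  1
So g(10) = 1.
By the Sprague-Grundy theorem, the Grundy value of a sum of independent games is the XOR of the component values.
Combined value = 14 ⊕ 1 = 15.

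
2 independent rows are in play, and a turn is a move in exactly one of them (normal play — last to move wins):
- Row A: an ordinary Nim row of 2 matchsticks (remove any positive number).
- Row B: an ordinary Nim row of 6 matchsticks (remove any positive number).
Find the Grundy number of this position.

4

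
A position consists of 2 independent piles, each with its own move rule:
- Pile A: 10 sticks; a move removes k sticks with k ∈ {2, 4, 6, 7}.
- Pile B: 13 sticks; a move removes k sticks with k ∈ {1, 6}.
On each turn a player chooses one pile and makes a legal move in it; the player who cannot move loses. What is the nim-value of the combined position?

2

Build the Grundy sequence for pile A with g(k) = mex{g(k−s) : s ∈ {2, 4, 6, 7}, s ≤ k}:
k:     0  1  2  3  4  5  6  7  8  9 10
g(k):  0  0  1  1  2  2  3  3  4  0  0
So g(10) = 0.
Build the Grundy sequence for pile B with g(k) = mex{g(k−s) : s ∈ {1, 6}, s ≤ k}:
k:     0  1  2  3  4  5  6  7  8  9 10 11 12 13
g(k):  0  1  0  1  0  1  2  0  1  0  1  0  1  2
So g(13) = 2.
By the Sprague-Grundy theorem, the Grundy value of a sum of independent games is the XOR of the component values.
Combined value = 0 ⊕ 2 = 2.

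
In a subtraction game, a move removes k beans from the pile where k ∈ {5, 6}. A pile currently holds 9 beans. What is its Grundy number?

1

Compute g(0), g(1), … for moves {5, 6}:
k:     0  1  2  3  4  5  6  7  8  9
g(k):  0  0  0  0  0  1  1  1  1  1
So g(9) = 1.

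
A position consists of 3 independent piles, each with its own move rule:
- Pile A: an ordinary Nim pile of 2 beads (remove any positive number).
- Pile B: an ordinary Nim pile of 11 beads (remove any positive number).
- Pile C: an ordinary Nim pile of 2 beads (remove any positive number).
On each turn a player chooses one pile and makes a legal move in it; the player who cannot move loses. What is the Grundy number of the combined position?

11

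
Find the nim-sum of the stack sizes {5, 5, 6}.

Nim-sum: 5 ^ 5 ^ 6 = 6.

6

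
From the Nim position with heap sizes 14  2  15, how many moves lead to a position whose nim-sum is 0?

Compute the nim-sum pairwise:
14 XOR 2 = 12
12 XOR 15 = 3
The overall nim-sum is X = 3. A heap of size p has a winning move iff p XOR X < p (reduce it to p XOR X).
  14: 14 XOR 3 = 13 < 14 — winning move (to 13).
  2: 2 XOR 3 = 1 < 2 — winning move (to 1).
  15: 15 XOR 3 = 12 < 15 — winning move (to 12).
That gives 3 winning moves.

3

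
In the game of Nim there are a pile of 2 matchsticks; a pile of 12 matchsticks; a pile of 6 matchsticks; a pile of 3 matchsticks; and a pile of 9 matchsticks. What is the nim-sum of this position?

Compute the nim-sum pairwise:
2 ^ 12 = 14
14 ^ 6 = 8
8 ^ 3 = 11
11 ^ 9 = 2

2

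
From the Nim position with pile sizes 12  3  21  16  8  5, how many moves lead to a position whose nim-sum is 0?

Nim-sum: 12 XOR 3 XOR 21 XOR 16 XOR 8 XOR 5 = 7.
The overall nim-sum is X = 7. A pile of size p has a winning move iff p XOR X < p (reduce it to p XOR X).
  12: 12 XOR 7 = 11 < 12 — winning move (to 11).
  3: 3 XOR 7 = 4 ≥ 3 — no move.
  21: 21 XOR 7 = 18 < 21 — winning move (to 18).
  16: 16 XOR 7 = 23 ≥ 16 — no move.
  8: 8 XOR 7 = 15 ≥ 8 — no move.
  5: 5 XOR 7 = 2 < 5 — winning move (to 2).
That gives 3 winning moves.

3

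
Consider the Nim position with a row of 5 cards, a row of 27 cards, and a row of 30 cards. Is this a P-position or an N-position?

P-position

Nim-sum: 5 ⊕ 27 ⊕ 30 = 0.
The nim-sum is 0, so this is a P-position: the player to move is in a losing position under optimal play.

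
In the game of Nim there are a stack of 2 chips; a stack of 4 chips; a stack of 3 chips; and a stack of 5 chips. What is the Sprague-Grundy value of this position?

0

Compute the nim-sum pairwise:
2 ⊕ 4 = 6
6 ⊕ 3 = 5
5 ⊕ 5 = 0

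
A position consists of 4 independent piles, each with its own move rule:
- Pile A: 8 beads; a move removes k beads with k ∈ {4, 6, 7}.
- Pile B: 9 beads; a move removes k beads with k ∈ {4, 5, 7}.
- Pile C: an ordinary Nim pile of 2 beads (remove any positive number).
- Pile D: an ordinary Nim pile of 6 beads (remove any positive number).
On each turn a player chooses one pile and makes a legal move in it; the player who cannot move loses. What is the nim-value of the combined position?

Grundy values for pile A (subtraction set {4, 6, 7}):
g(0) = mex{} = 0
g(1) = mex{} = 0
g(2) = mex{} = 0
g(3) = mex{} = 0
g(4) = mex{0} = 1
g(5) = mex{0} = 1
g(6) = mex{0} = 1
g(7) = mex{0} = 1
g(8) = mex{0,1} = 2
So g(8) = 2.
Grundy values for pile B (subtraction set {4, 5, 7}):
g(0) = mex{} = 0
g(1) = mex{} = 0
g(2) = mex{} = 0
g(3) = mex{} = 0
g(4) = mex{0} = 1
g(5) = mex{0} = 1
g(6) = mex{0} = 1
g(7) = mex{0} = 1
g(8) = mex{0,1} = 2
g(9) = mex{0,1} = 2
So g(9) = 2.
Pile C is a plain Nim pile of size 2, so its Grundy value is 2.
Pile D is a plain Nim pile of size 6, so its Grundy value is 6.
By the Sprague-Grundy theorem, the Grundy value of a sum of independent games is the XOR of the component values.
Combined value = 2 ⊕ 2 ⊕ 2 ⊕ 6 = 4.

4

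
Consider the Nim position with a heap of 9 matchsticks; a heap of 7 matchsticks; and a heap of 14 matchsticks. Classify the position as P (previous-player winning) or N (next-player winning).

Compute the nim-sum pairwise:
9 ⊕ 7 = 14
14 ⊕ 14 = 0
The nim-sum is 0, so this is a P-position: the player to move is in a losing position under optimal play.

P-position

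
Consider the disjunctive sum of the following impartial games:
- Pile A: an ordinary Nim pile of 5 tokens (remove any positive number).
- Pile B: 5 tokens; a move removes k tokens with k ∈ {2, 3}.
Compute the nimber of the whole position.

Pile A is a plain Nim pile of size 5, so its Grundy value is 5.
For pile B, compute g(0), g(1), … with moves {2, 3}:
k:     0  1  2  3  4  5
g(k):  0  0  1  1  2  0
So g(5) = 0.
By the Sprague-Grundy theorem, the Grundy value of a sum of independent games is the XOR of the component values.
Combined value = 5 ⊕ 0 = 5.

5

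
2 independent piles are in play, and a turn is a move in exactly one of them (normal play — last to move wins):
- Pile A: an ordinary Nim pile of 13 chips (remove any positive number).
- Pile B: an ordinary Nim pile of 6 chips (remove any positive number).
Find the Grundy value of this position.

11

Pile A is a plain Nim pile of size 13, so its Grundy value is 13.
Pile B is a plain Nim pile of size 6, so its Grundy value is 6.
The value of a disjunctive sum is the nim-sum of the parts.
Combined value = 13 ⊕ 6 = 11.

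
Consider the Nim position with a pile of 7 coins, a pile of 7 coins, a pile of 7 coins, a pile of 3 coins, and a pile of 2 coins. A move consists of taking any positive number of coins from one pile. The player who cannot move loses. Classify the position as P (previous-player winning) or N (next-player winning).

Bitwise XOR of the heap sizes:
  111  (7)
  111  (7)
  111  (7)
  011  (3)
  010  (2)
  ---
  110  (6)
The nim-sum is 6 ≠ 0, so this is an N-position: the player to move can win.

N-position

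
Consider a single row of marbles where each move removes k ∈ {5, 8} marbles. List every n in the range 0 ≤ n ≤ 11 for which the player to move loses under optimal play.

0, 1, 2, 3, 4

Grundy values for subtraction set {5, 8}:
k:     0  1  2  3  4  5  6  7  8  9 10 11
g(k):  0  0  0  0  0  1  1  1  1  1  2  2
The P-positions (g = 0) in 0..11 are 0, 1, 2, 3, 4.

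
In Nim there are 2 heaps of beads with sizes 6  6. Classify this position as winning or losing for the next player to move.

Compute the nim-sum pairwise:
6 ⊕ 6 = 0
The nim-sum is 0, so this is a P-position: the player to move is in a losing position under optimal play.

Losing position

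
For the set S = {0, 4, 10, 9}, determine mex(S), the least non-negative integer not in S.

0 is in the set but 1 is not, so the mex is 1.

1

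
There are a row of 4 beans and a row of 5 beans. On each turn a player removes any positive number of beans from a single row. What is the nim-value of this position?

Write each in binary and XOR column by column:
  100  (4)
  101  (5)
  ---
  001  (1)

1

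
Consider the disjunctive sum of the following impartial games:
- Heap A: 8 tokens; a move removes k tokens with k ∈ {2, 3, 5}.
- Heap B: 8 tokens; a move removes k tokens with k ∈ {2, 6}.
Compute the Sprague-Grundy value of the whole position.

0

Build the Grundy sequence for heap A with g(k) = mex{g(k−s) : s ∈ {2, 3, 5}, s ≤ k}:
k:     0  1  2  3  4  5  6  7  8
g(k):  0  0  1  1  2  2  3  0  0
So g(8) = 0.
Build the Grundy sequence for heap B with g(k) = mex{g(k−s) : s ∈ {2, 6}, s ≤ k}:
g(0) = mex{} = 0
g(1) = mex{} = 0
g(2) = mex{0} = 1
g(3) = mex{0} = 1
g(4) = mex{1} = 0
g(5) = mex{1} = 0
g(6) = mex{0} = 1
g(7) = mex{0} = 1
g(8) = mex{1} = 0
So g(8) = 0.
By the Sprague-Grundy theorem, the Grundy value of a sum of independent games is the XOR of the component values.
Combined value = 0 XOR 0 = 0.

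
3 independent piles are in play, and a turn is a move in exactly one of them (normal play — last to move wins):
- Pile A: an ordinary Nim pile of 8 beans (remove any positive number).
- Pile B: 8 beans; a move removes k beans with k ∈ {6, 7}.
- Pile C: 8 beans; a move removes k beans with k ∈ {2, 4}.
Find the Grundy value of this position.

8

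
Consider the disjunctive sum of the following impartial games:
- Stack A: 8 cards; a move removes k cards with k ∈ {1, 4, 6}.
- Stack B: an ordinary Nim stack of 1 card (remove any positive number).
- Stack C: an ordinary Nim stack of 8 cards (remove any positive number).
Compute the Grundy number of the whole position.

Grundy values for stack A (subtraction set {1, 4, 6}):
k:     0  1  2  3  4  5  6  7  8
g(k):  0  1  0  1  2  0  1  0  1
So g(8) = 1.
Stack B is a plain Nim stack of size 1, so its Grundy value is 1.
Stack C is a plain Nim stack of size 8, so its Grundy value is 8.
The value of a disjunctive sum is the nim-sum of the parts.
Combined value = 1 ⊕ 1 ⊕ 8 = 8.

8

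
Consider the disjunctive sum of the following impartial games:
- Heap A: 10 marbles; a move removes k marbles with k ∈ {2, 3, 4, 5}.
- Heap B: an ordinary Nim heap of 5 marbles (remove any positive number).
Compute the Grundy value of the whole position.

For heap A, compute g(0), g(1), … with moves {2, 3, 4, 5}:
k:     0  1  2  3  4  5  6  7  8  9 10
g(k):  0  0  1  1  2  2  3  0  0  1  1
So g(10) = 1.
Heap B is a plain Nim heap of size 5, so its Grundy value is 5.
By the Sprague-Grundy theorem, the Grundy value of a sum of independent games is the XOR of the component values.
Combined value = 1 ⊕ 5 = 4.

4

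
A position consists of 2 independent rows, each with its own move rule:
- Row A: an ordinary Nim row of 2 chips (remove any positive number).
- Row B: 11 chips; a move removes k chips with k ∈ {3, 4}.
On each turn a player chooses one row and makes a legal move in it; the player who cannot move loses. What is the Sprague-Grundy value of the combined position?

3

Row A is a plain Nim row of size 2, so its Grundy value is 2.
For row B, compute g(0), g(1), … with moves {3, 4}:
k:     0  1  2  3  4  5  6  7  8  9 10 11
g(k):  0  0  0  1  1  1  2  0  0  0  1  1
So g(11) = 1.
By the Sprague-Grundy theorem, the Grundy value of a sum of independent games is the XOR of the component values.
Combined value = 2 ⊕ 1 = 3.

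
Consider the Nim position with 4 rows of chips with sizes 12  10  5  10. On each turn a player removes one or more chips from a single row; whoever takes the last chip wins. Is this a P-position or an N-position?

Compute the nim-sum pairwise:
12 XOR 10 = 6
6 XOR 5 = 3
3 XOR 10 = 9
The nim-sum is 9 ≠ 0, so this is an N-position: the player to move can win.

N-position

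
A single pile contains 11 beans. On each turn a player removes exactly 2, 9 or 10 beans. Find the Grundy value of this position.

Compute g(0), g(1), … for moves {2, 9, 10}:
g(0) = mex{} = 0
g(1) = mex{} = 0
g(2) = mex{0} = 1
g(3) = mex{0} = 1
g(4) = mex{1} = 0
g(5) = mex{1} = 0
g(6) = mex{0} = 1
g(7) = mex{0} = 1
g(8) = mex{1} = 0
g(9) = mex{0,1} = 2
g(10) = mex{0} = 1
g(11) = mex{0,1,2} = 3
So g(11) = 3.

3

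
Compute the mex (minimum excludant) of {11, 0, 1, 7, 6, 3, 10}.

The values 0, 1 are all present; 2 is the first non-negative integer missing from the set.

2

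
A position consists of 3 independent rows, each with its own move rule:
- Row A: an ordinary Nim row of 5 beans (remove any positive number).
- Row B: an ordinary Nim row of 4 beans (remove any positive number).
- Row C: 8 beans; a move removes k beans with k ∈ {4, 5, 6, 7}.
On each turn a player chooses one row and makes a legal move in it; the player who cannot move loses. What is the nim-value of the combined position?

3

Row A is a plain Nim row of size 5, so its Grundy value is 5.
Row B is a plain Nim row of size 4, so its Grundy value is 4.
For row C, compute g(0), g(1), … with moves {4, 5, 6, 7}:
k:     0  1  2  3  4  5  6  7  8
g(k):  0  0  0  0  1  1  1  1  2
So g(8) = 2.
The value of a disjunctive sum is the nim-sum of the parts.
Combined value = 5 XOR 4 XOR 2 = 3.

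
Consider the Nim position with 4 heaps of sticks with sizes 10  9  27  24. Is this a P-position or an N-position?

P-position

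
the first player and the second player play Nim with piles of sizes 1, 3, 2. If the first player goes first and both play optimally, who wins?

the second player wins

Nim-sum: 1 XOR 3 XOR 2 = 0.
The nim-sum is 0, so this is a P-position: the player to move is in a losing position under optimal play; the first player is about to move from it and so loses — the second player wins.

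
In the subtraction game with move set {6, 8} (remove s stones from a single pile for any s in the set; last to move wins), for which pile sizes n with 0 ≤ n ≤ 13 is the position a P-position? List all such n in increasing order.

Build the Grundy sequence with g(k) = mex{g(k−s) : s ∈ {6, 8}, s ≤ k}:
k:     0  1  2  3  4  5  6  7  8  9 10 11 12 13
g(k):  0  0  0  0  0  0  1  1  1  1  1  1  2  2
The P-positions (g = 0) in 0..13 are 0, 1, 2, 3, 4, 5.

0, 1, 2, 3, 4, 5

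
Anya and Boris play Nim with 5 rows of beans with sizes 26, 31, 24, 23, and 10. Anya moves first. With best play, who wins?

Write each in binary and XOR column by column:
  11010  (26)
  11111  (31)
  11000  (24)
  10111  (23)
  01010  (10)
  -----
  00000  (0)
The nim-sum is 0, so this is a P-position: the player to move is in a losing position under optimal play; Anya is about to move from it and so loses — Boris wins.

Boris wins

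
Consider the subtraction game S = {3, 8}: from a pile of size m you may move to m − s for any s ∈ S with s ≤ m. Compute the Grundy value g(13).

0

Build the Grundy sequence with g(k) = mex{g(k−s) : s ∈ {3, 8}, s ≤ k}:
k:     0  1  2  3  4  5  6  7  8  9 10 11 12 13
g(k):  0  0  0  1  1  1  0  0  2  1  1  0  0  0
So g(13) = 0.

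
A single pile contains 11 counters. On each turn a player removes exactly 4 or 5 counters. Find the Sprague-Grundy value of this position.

0

Grundy values for subtraction set {4, 5}:
g(0) = mex{} = 0
g(1) = mex{} = 0
g(2) = mex{} = 0
g(3) = mex{} = 0
g(4) = mex{0} = 1
g(5) = mex{0} = 1
g(6) = mex{0} = 1
g(7) = mex{0} = 1
g(8) = mex{0,1} = 2
g(9) = mex{1} = 0
g(10) = mex{1} = 0
g(11) = mex{1} = 0
So g(11) = 0.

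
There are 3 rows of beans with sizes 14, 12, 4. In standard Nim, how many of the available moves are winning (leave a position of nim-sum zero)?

3

Compute the nim-sum pairwise:
14 XOR 12 = 2
2 XOR 4 = 6
The overall nim-sum is X = 6. A row of size p has a winning move iff p XOR X < p (reduce it to p XOR X).
  14: 14 XOR 6 = 8 < 14 — winning move (to 8).
  12: 12 XOR 6 = 10 < 12 — winning move (to 10).
  4: 4 XOR 6 = 2 < 4 — winning move (to 2).
That gives 3 winning moves.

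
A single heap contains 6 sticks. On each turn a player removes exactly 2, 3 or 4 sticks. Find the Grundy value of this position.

Build the Grundy sequence with g(k) = mex{g(k−s) : s ∈ {2, 3, 4}, s ≤ k}:
g(0) = mex{} = 0
g(1) = mex{} = 0
g(2) = mex{0} = 1
g(3) = mex{0} = 1
g(4) = mex{0,1} = 2
g(5) = mex{0,1} = 2
g(6) = mex{1,2} = 0
So g(6) = 0.

0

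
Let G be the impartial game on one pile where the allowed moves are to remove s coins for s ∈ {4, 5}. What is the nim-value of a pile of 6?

1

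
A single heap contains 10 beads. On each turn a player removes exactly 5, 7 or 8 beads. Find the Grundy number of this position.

Compute g(0), g(1), … for moves {5, 7, 8}:
k:     0  1  2  3  4  5  6  7  8  9 10
g(k):  0  0  0  0  0  1  1  1  1  1  2
So g(10) = 2.

2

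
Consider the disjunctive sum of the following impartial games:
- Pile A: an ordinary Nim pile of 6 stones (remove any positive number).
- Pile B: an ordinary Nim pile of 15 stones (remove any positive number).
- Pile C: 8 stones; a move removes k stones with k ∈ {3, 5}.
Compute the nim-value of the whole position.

Pile A is a plain Nim pile of size 6, so its Grundy value is 6.
Pile B is a plain Nim pile of size 15, so its Grundy value is 15.
Grundy values for pile C (subtraction set {3, 5}):
g(0) = mex{} = 0
g(1) = mex{} = 0
g(2) = mex{} = 0
g(3) = mex{0} = 1
g(4) = mex{0} = 1
g(5) = mex{0} = 1
g(6) = mex{0,1} = 2
g(7) = mex{0,1} = 2
g(8) = mex{1} = 0
So g(8) = 0.
The value of a disjunctive sum is the nim-sum of the parts.
Combined value = 6 XOR 15 XOR 0 = 9.

9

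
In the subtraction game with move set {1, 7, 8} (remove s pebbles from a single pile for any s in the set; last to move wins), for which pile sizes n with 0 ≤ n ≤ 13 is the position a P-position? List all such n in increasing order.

0, 2, 4, 6

Grundy values for subtraction set {1, 7, 8}:
k:     0  1  2  3  4  5  6  7  8  9 10 11 12 13
g(k):  0  1  0  1  0  1  0  1  2  3  2  3  2  3
The P-positions (g = 0) in 0..13 are 0, 2, 4, 6.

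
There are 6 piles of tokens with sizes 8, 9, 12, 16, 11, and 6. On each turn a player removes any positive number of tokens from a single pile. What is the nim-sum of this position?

Compute the nim-sum pairwise:
8 ^ 9 = 1
1 ^ 12 = 13
13 ^ 16 = 29
29 ^ 11 = 22
22 ^ 6 = 16

16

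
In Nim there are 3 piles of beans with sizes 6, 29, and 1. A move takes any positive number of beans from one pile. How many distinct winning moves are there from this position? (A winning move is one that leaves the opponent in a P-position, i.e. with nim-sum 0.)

Compute the nim-sum pairwise:
6 XOR 29 = 27
27 XOR 1 = 26
The overall nim-sum is X = 26. A pile of size p has a winning move iff p XOR X < p (reduce it to p XOR X).
  6: 6 XOR 26 = 28 ≥ 6 — no move.
  29: 29 XOR 26 = 7 < 29 — winning move (to 7).
  1: 1 XOR 26 = 27 ≥ 1 — no move.
That gives 1 winning move.

1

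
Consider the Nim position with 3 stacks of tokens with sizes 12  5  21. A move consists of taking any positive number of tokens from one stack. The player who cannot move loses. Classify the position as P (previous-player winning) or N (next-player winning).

N-position

Nim-sum: 12 ^ 5 ^ 21 = 28.
The nim-sum is 28 ≠ 0, so this is an N-position: the player to move can win.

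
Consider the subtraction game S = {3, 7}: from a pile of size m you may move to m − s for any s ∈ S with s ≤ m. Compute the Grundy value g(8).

2

Grundy values for subtraction set {3, 7}:
k:     0  1  2  3  4  5  6  7  8
g(k):  0  0  0  1  1  1  0  2  2
So g(8) = 2.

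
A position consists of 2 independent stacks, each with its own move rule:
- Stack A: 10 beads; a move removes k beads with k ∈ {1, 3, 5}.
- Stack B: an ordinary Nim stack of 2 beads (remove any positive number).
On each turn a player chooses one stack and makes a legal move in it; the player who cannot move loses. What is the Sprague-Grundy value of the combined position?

Grundy values for stack A (subtraction set {1, 3, 5}):
g(0) = mex{} = 0
g(1) = mex{0} = 1
g(2) = mex{1} = 0
g(3) = mex{0} = 1
g(4) = mex{1} = 0
g(5) = mex{0} = 1
g(6) = mex{1} = 0
g(7) = mex{0} = 1
g(8) = mex{1} = 0
g(9) = mex{0} = 1
g(10) = mex{1} = 0
So g(10) = 0.
Stack B is a plain Nim stack of size 2, so its Grundy value is 2.
The value of a disjunctive sum is the nim-sum of the parts.
Combined value = 0 XOR 2 = 2.

2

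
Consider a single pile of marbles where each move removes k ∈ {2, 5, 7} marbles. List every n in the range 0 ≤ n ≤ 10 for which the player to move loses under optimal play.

Grundy values for subtraction set {2, 5, 7}:
g(0) = mex{} = 0
g(1) = mex{} = 0
g(2) = mex{0} = 1
g(3) = mex{0} = 1
g(4) = mex{1} = 0
g(5) = mex{0,1} = 2
g(6) = mex{0} = 1
g(7) = mex{0,1,2} = 3
g(8) = mex{0,1} = 2
g(9) = mex{0,1,3} = 2
g(10) = mex{1,2} = 0
The P-positions (g = 0) in 0..10 are 0, 1, 4, 10.

0, 1, 4, 10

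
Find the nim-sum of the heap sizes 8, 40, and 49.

In binary:
  001000  (8)
  101000  (40)
  110001  (49)
  ------
  010001  (17)

17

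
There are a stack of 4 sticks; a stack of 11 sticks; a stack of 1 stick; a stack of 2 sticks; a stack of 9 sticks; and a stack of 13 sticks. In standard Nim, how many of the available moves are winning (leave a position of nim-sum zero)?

Compute the nim-sum pairwise:
4 XOR 11 = 15
15 XOR 1 = 14
14 XOR 2 = 12
12 XOR 9 = 5
5 XOR 13 = 8
The overall nim-sum is X = 8. A stack of size p has a winning move iff p XOR X < p (reduce it to p XOR X).
  4: 4 XOR 8 = 12 ≥ 4 — no move.
  11: 11 XOR 8 = 3 < 11 — winning move (to 3).
  1: 1 XOR 8 = 9 ≥ 1 — no move.
  2: 2 XOR 8 = 10 ≥ 2 — no move.
  9: 9 XOR 8 = 1 < 9 — winning move (to 1).
  13: 13 XOR 8 = 5 < 13 — winning move (to 5).
That gives 3 winning moves.

3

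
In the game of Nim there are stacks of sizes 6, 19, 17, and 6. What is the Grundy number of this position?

Compute the nim-sum pairwise:
6 ^ 19 = 21
21 ^ 17 = 4
4 ^ 6 = 2

2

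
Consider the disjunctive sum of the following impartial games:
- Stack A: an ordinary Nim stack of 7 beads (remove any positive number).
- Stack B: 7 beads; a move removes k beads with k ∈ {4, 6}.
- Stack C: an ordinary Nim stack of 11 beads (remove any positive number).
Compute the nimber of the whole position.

Stack A is a plain Nim stack of size 7, so its Grundy value is 7.
For stack B, compute g(0), g(1), … with moves {4, 6}:
k:     0  1  2  3  4  5  6  7
g(k):  0  0  0  0  1  1  1  1
So g(7) = 1.
Stack C is a plain Nim stack of size 11, so its Grundy value is 11.
By the Sprague-Grundy theorem, the Grundy value of a sum of independent games is the XOR of the component values.
Combined value = 7 XOR 1 XOR 11 = 13.

13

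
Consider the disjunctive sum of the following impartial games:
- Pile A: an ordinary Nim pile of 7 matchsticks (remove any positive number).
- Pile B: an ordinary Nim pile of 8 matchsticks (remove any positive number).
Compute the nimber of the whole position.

Pile A is a plain Nim pile of size 7, so its Grundy value is 7.
Pile B is a plain Nim pile of size 8, so its Grundy value is 8.
By the Sprague-Grundy theorem, the Grundy value of a sum of independent games is the XOR of the component values.
Combined value = 7 XOR 8 = 15.

15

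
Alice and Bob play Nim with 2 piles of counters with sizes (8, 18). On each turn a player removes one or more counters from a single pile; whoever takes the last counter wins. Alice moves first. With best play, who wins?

Alice wins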